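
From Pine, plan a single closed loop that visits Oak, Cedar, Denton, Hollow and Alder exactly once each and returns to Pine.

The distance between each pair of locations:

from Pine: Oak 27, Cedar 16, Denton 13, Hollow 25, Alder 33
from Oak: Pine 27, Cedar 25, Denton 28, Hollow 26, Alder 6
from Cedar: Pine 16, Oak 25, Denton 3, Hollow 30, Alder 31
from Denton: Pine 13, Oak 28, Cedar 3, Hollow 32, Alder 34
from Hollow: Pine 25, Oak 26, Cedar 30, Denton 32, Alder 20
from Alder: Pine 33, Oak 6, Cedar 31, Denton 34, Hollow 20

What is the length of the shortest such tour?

Minimum total distance: 92.

With 5 stops there are 5!/2 = 60 distinct round trips (a route and its reverse cost the same).
Pine - Oak - Cedar - Denton - Hollow - Alder - Pine: 27+25+3+32+20+33 = 140
Pine - Oak - Cedar - Denton - Alder - Hollow - Pine: 27+25+3+34+20+25 = 134
Pine - Oak - Cedar - Hollow - Denton - Alder - Pine: 27+25+30+32+34+33 = 181
Pine - Oak - Cedar - Hollow - Alder - Denton - Pine: 27+25+30+20+34+13 = 149
Pine - Oak - Cedar - Alder - Denton - Hollow - Pine: 27+25+31+34+32+25 = 174
Pine - Oak - Cedar - Alder - Hollow - Denton - Pine: 27+25+31+20+32+13 = 148
Pine - Oak - Denton - Cedar - Hollow - Alder - Pine: 27+28+3+30+20+33 = 141
Pine - Oak - Denton - Cedar - Alder - Hollow - Pine: 27+28+3+31+20+25 = 134
Pine - Oak - Denton - Hollow - Cedar - Alder - Pine: 27+28+32+30+31+33 = 181
Pine - Oak - Denton - Hollow - Alder - Cedar - Pine: 27+28+32+20+31+16 = 154
Pine - Oak - Denton - Alder - Cedar - Hollow - Pine: 27+28+34+31+30+25 = 175
Pine - Oak - Denton - Alder - Hollow - Cedar - Pine: 27+28+34+20+30+16 = 155
Pine - Oak - Hollow - Cedar - Denton - Alder - Pine: 27+26+30+3+34+33 = 153
Pine - Oak - Hollow - Cedar - Alder - Denton - Pine: 27+26+30+31+34+13 = 161
… (46 more)
Pine - Denton - Cedar - Oak - Alder - Hollow - Pine: 13+3+25+6+20+25 = 92  ← best
The minimum is 92.
One optimal route: Pine → Denton → Cedar → Oak → Alder → Hollow → Pine (or its reverse).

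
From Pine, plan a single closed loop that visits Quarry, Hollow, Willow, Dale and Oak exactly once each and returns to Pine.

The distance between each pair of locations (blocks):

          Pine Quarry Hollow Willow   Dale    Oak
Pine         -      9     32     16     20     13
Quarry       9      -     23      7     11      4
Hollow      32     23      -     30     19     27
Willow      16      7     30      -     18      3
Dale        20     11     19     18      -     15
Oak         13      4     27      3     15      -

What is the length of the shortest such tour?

Pine-Quarry-Hollow-Willow-Dale-Oak-Pine: 9+23+30+18+15+13 = 108
Pine-Quarry-Hollow-Willow-Oak-Dale-Pine: 9+23+30+3+15+20 = 100
Pine-Quarry-Hollow-Dale-Willow-Oak-Pine: 9+23+19+18+3+13 = 85
Pine-Quarry-Hollow-Dale-Oak-Willow-Pine: 9+23+19+15+3+16 = 85
Pine-Quarry-Hollow-Oak-Willow-Dale-Pine: 9+23+27+3+18+20 = 100
Pine-Quarry-Hollow-Oak-Dale-Willow-Pine: 9+23+27+15+18+16 = 108
Pine-Quarry-Willow-Hollow-Dale-Oak-Pine: 9+7+30+19+15+13 = 93
Pine-Quarry-Willow-Hollow-Oak-Dale-Pine: 9+7+30+27+15+20 = 108
Pine-Quarry-Willow-Dale-Hollow-Oak-Pine: 9+7+18+19+27+13 = 93
Pine-Quarry-Willow-Dale-Oak-Hollow-Pine: 9+7+18+15+27+32 = 108
Pine-Quarry-Willow-Oak-Hollow-Dale-Pine: 9+7+3+27+19+20 = 85
Pine-Quarry-Willow-Oak-Dale-Hollow-Pine: 9+7+3+15+19+32 = 85
Pine-Quarry-Dale-Hollow-Willow-Oak-Pine: 9+11+19+30+3+13 = 85
Pine-Quarry-Dale-Hollow-Oak-Willow-Pine: 9+11+19+27+3+16 = 85
… (46 more)
The minimum is 85.
One optimal route: Pine → Quarry → Hollow → Dale → Willow → Oak → Pine (or its reverse).

Shortest round trip = 85 blocks.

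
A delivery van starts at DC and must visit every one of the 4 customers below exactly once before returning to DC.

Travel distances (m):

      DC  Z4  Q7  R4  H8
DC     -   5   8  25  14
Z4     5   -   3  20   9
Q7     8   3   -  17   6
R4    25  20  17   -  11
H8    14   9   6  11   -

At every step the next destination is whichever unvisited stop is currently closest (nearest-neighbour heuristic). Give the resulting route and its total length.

Total distance 50 m via the nearest-neighbour route DC → Z4 → Q7 → H8 → R4 → DC.

From DC: distances to unvisited — Z4=5, Q7=8, H8=14, R4=25. Nearest is Z4 (5).
From Z4: distances to unvisited — Q7=3, H8=9, R4=20. Nearest is Q7 (3).
From Q7: distances to unvisited — H8=6, R4=17. Nearest is H8 (6).
From H8: distances to unvisited — R4=11. Nearest is R4 (11).
Return R4→DC: 25.
Total = 5 + 3 + 6 + 11 + 25 = 50.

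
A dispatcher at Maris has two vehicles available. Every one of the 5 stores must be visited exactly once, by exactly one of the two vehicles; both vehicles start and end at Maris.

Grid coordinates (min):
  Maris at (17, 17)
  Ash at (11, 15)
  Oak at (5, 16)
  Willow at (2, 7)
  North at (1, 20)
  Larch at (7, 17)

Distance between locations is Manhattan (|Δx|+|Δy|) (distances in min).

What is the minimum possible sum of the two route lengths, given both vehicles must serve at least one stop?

There are 2^4 − 1 = 15 ways to divide the 5 stops into two non-empty groups. For each, the best each vehicle can do is its own shortest tour through its group:
  {Ash} + {Oak, Willow, North, Larch}: 16 + 58 = 74
  {Oak} + {Ash, Willow, North, Larch}: 26 + 58 = 84
  {Ash, Oak} + {Willow, North, Larch}: 28 + 58 = 86
  {Willow} + {Ash, Oak, North, Larch}: 50 + 42 = 92
  {Ash, Willow} + {Oak, North, Larch}: 50 + 40 = 90
  {Oak, Willow} + {Ash, North, Larch}: 50 + 42 = 92
  … (15 splits in total)
Best: vehicle 1 Maris → Ash → Maris = 16; vehicle 2 Maris → Oak → Willow → North → Larch → Maris = 58; combined 74.

Minimum combined distance: 74 min.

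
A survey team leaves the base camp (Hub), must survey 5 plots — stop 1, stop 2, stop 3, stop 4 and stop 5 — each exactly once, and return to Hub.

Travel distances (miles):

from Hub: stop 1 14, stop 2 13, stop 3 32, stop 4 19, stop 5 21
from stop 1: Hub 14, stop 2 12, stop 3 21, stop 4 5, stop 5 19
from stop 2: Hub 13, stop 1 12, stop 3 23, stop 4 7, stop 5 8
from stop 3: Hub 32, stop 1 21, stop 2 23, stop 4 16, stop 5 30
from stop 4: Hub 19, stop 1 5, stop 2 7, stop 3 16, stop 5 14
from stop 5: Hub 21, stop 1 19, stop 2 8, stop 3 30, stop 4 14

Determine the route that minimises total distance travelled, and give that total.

Hub - stop 1 - stop 2 - stop 3 - stop 4 - stop 5 - Hub: 14+12+23+16+14+21 = 100
Hub - stop 1 - stop 2 - stop 3 - stop 5 - stop 4 - Hub: 14+12+23+30+14+19 = 112
Hub - stop 1 - stop 2 - stop 4 - stop 3 - stop 5 - Hub: 14+12+7+16+30+21 = 100
Hub - stop 1 - stop 2 - stop 4 - stop 5 - stop 3 - Hub: 14+12+7+14+30+32 = 109
Hub - stop 1 - stop 2 - stop 5 - stop 3 - stop 4 - Hub: 14+12+8+30+16+19 = 99
Hub - stop 1 - stop 2 - stop 5 - stop 4 - stop 3 - Hub: 14+12+8+14+16+32 = 96
Hub - stop 1 - stop 3 - stop 2 - stop 4 - stop 5 - Hub: 14+21+23+7+14+21 = 100
Hub - stop 1 - stop 3 - stop 2 - stop 5 - stop 4 - Hub: 14+21+23+8+14+19 = 99
Hub - stop 1 - stop 3 - stop 4 - stop 2 - stop 5 - Hub: 14+21+16+7+8+21 = 87
Hub - stop 1 - stop 3 - stop 4 - stop 5 - stop 2 - Hub: 14+21+16+14+8+13 = 86
Hub - stop 1 - stop 3 - stop 5 - stop 2 - stop 4 - Hub: 14+21+30+8+7+19 = 99
Hub - stop 1 - stop 3 - stop 5 - stop 4 - stop 2 - Hub: 14+21+30+14+7+13 = 99
Hub - stop 1 - stop 4 - stop 2 - stop 3 - stop 5 - Hub: 14+5+7+23+30+21 = 100
Hub - stop 1 - stop 4 - stop 2 - stop 5 - stop 3 - Hub: 14+5+7+8+30+32 = 96
… (46 more)
The minimum is 86.
One optimal route: Hub → stop 1 → stop 3 → stop 4 → stop 5 → stop 2 → Hub (or its reverse).

Shortest round trip = 86 miles.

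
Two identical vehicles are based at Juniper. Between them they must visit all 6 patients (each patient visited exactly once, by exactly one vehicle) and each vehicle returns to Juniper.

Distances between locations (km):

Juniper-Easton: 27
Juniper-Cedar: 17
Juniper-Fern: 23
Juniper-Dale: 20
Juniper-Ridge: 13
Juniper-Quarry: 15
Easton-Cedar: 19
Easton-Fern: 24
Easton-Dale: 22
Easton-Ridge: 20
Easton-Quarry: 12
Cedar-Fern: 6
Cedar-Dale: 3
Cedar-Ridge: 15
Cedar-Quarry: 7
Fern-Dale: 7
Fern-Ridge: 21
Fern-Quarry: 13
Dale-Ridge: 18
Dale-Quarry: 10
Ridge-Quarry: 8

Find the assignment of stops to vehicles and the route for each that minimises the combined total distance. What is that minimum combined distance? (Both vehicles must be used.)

Try each way of splitting the stops between the two vehicles (each non-empty) and, for each split, find the best tour for each vehicle:
  {Easton} + {Cedar, Fern, Dale, Ridge, Quarry}: 54 + 61 = 115
  {Cedar} + {Easton, Fern, Dale, Ridge, Quarry}: 34 + 84 = 118
  {Easton, Cedar} + {Fern, Dale, Ridge, Quarry}: 63 + 61 = 124
  {Fern} + {Easton, Cedar, Dale, Ridge, Quarry}: 46 + 75 = 121
  {Easton, Fern} + {Cedar, Dale, Ridge, Quarry}: 74 + 51 = 125
  {Cedar, Fern} + {Easton, Dale, Ridge, Quarry}: 46 + 75 = 121
  … (31 splits in total)
  {Ridge} + {Easton, Cedar, Fern, Dale, Quarry}: 26 + 78 = 104  ← best
Best: vehicle 1 Juniper → Ridge → Juniper = 26; vehicle 2 Juniper → Cedar → Dale → Fern → Easton → Quarry → Juniper = 78; combined 104.

104 km — the smallest possible combined total.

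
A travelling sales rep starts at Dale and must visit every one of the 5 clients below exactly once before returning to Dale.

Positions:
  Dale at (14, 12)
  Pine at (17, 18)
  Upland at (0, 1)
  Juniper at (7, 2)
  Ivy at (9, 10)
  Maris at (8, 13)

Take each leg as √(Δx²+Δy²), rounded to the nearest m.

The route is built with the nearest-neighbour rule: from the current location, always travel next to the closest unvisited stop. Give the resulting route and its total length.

Dale → [Ivy:5 / Maris:6 / Pine:7 / Juniper:12 / Upland:18] → Ivy (5)
Ivy → [Maris:3 / Juniper:8 / Pine:11 / Upland:13] → Maris (3)
Maris → [Pine:10 / Juniper:11 / Upland:14] → Pine (10)
Pine → [Juniper:19 / Upland:24] → Juniper (19)
Juniper → [Upland:7] → Upland (7)
Return Upland→Dale: 18.
Total = 5 + 3 + 10 + 19 + 7 + 18 = 62.

Nearest-neighbour total = 62 m; route Dale → Ivy → Maris → Pine → Juniper → Upland → Dale.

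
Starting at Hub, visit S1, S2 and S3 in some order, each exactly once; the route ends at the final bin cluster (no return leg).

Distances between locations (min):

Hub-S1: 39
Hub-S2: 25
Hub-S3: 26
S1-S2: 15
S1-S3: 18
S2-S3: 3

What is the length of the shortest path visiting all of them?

There are 3! = 6 possible orderings.
Hub → S1 → S2 → S3: 39+15+3 = 57
Hub → S1 → S3 → S2: 39+18+3 = 60
Hub → S2 → S1 → S3: 25+15+18 = 58
Hub → S2 → S3 → S1: 25+3+18 = 46
Hub → S3 → S1 → S2: 26+18+15 = 59
Hub → S3 → S2 → S1: 26+3+15 = 44
The minimum is 44.
One shortest path: Hub → S3 → S2 → S1.

44 min — the minimum one-way total.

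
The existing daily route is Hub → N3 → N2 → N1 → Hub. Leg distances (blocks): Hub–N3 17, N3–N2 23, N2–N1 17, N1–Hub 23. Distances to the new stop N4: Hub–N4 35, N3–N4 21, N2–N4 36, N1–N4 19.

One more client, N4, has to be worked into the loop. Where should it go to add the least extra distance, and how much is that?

Insertion cost between consecutive stops i–j is d(i,N4) + d(N4,j) − d(i,j):
  between Hub and N3: 35 + 21 − 17 = 39
  between N3 and N2: 21 + 36 − 23 = 34
  between N2 and N1: 36 + 19 − 17 = 38
  between N1 and Hub: 19 + 35 − 23 = 31
Cheapest insertion is between N1 and Hub, adding 31.
New total = 80 + 31 = 111.

Adding 31 blocks by placing N4 on the N1–Hub leg.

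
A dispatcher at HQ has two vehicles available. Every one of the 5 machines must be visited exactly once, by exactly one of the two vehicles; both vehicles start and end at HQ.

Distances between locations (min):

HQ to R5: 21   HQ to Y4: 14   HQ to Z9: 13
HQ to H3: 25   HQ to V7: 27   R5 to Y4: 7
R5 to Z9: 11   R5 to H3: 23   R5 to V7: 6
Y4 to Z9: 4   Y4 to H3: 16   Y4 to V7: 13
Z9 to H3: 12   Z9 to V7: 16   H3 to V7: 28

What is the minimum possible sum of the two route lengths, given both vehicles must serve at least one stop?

104 min — the smallest possible combined total.

Check every non-empty split of the stops between the two vehicles; for each half take its own optimal tour:
  {R5} + {Y4, Z9, H3, V7}: 42 + 80 = 122
  {Y4} + {R5, Z9, H3, V7}: 28 + 80 = 108
  {R5, Y4} + {Z9, H3, V7}: 42 + 80 = 122
  {Z9} + {R5, Y4, H3, V7}: 26 + 80 = 106
  {R5, Z9} + {Y4, H3, V7}: 45 + 80 = 125
  {Y4, Z9} + {R5, H3, V7}: 31 + 80 = 111
  … (15 splits in total)
  {Z9, H3} + {R5, Y4, V7}: 50 + 54 = 104  ← best
Best: vehicle 1 HQ → Z9 → H3 → HQ = 50; vehicle 2 HQ → R5 → V7 → Y4 → HQ = 54; combined 104.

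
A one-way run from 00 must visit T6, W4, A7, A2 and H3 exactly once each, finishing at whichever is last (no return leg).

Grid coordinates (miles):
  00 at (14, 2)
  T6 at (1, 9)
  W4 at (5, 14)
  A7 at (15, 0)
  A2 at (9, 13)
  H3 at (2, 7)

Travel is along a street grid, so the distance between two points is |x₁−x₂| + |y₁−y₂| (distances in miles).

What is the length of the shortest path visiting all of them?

There are 5! = 120 possible orderings.
00→T6→W4→A7→A2→H3: 20+9+24+19+13 = 85
00→T6→W4→A7→H3→A2: 20+9+24+20+13 = 86
00→T6→W4→A2→A7→H3: 20+9+5+19+20 = 73
00→T6→W4→A2→H3→A7: 20+9+5+13+20 = 67
00→T6→W4→H3→A7→A2: 20+9+10+20+19 = 78
00→T6→W4→H3→A2→A7: 20+9+10+13+19 = 71
00→T6→A7→W4→A2→H3: 20+23+24+5+13 = 85
00→T6→A7→W4→H3→A2: 20+23+24+10+13 = 90
00→T6→A7→A2→W4→H3: 20+23+19+5+10 = 77
00→T6→A7→A2→H3→W4: 20+23+19+13+10 = 85
00→T6→A7→H3→W4→A2: 20+23+20+10+5 = 78
00→T6→A7→H3→A2→W4: 20+23+20+13+5 = 81
00→T6→A2→W4→A7→H3: 20+12+5+24+20 = 81
00→T6→A2→W4→H3→A7: 20+12+5+10+20 = 67
… (106 more)
00→A7→A2→W4→T6→H3: 3+19+5+9+3 = 39  ← best
The minimum is 39.
One shortest path: 00 → A7 → A2 → W4 → T6 → H3.

Minimum one-way distance = 39 miles.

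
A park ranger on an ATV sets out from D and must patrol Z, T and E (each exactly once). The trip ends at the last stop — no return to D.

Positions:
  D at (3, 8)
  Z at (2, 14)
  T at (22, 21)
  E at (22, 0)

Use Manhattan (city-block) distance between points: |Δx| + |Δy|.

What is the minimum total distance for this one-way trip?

Minimum one-way distance = 55.

There are 3! = 6 possible orderings.
D→Z→T→E: 7+27+21 = 55
D→Z→E→T: 7+34+21 = 62
D→T→Z→E: 32+27+34 = 93
D→T→E→Z: 32+21+34 = 87
D→E→Z→T: 27+34+27 = 88
D→E→T→Z: 27+21+27 = 75
The minimum is 55.
One shortest path: D → Z → T → E.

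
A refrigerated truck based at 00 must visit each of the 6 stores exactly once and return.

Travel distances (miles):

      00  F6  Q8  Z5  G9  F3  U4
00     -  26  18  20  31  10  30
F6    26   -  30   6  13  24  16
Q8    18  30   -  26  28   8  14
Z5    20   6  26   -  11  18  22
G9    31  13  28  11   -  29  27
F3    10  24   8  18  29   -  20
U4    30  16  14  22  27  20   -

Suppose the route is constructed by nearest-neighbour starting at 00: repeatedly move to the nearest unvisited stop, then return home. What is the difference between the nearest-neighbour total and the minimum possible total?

From 00: F3=10, Q8=18, Z5=20, F6=26, U4=30, G9=31 → choose F3 (10).
From F3: Q8=8, Z5=18, U4=20, F6=24, G9=29 → choose Q8 (8).
From Q8: U4=14, Z5=26, G9=28, F6=30 → choose U4 (14).
From U4: F6=16, Z5=22, G9=27 → choose F6 (16).
From F6: Z5=6, G9=13 → choose Z5 (6).
From Z5: G9=11 → choose G9 (11).
NN route 00 → F3 → Q8 → U4 → F6 → Z5 → G9 → 00 costs 96.
Optimal: 00 → Z5 → G9 → F6 → U4 → Q8 → F3 → 00 costs 92 (by enumerating all 360 distinct tours).
Excess = 96 − 92 = 4.

Excess over optimum: 4 miles.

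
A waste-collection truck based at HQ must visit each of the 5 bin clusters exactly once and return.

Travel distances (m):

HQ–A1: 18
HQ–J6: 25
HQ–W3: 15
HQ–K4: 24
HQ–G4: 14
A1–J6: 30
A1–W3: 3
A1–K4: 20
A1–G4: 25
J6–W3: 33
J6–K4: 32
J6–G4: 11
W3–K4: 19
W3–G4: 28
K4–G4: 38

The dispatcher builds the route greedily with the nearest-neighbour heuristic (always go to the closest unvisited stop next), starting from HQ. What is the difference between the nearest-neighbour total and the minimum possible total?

From HQ: G4=14, W3=15, A1=18, K4=24, J6=25 → choose G4 (14).
From G4: J6=11, A1=25, W3=28, K4=38 → choose J6 (11).
From J6: A1=30, K4=32, W3=33 → choose A1 (30).
From A1: W3=3, K4=20 → choose W3 (3).
From W3: K4=19 → choose K4 (19).
NN route HQ → G4 → J6 → A1 → W3 → K4 → HQ costs 101.
Optimal: HQ → W3 → A1 → K4 → J6 → G4 → HQ costs 95 (by enumerating all 60 distinct tours).
Excess = 101 − 95 = 6.

The nearest-neighbour route is 6 m longer than optimal.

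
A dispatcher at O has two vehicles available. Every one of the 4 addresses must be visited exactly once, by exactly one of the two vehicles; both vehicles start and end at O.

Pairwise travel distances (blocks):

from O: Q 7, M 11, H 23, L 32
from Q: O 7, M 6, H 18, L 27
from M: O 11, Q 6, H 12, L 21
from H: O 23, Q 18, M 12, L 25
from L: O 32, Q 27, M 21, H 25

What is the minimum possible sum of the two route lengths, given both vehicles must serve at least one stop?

Try each way of splitting the stops between the two vehicles (each non-empty) and, for each split, find the best tour for each vehicle:
  {Q} + {M, H, L}: 14 + 80 = 94
  {M} + {Q, H, L}: 22 + 82 = 104
  {Q, M} + {H, L}: 24 + 80 = 104
  {H} + {Q, M, L}: 46 + 66 = 112
  {Q, H} + {M, L}: 48 + 64 = 112
  {M, H} + {Q, L}: 46 + 66 = 112
  … (7 splits in total)
Best: vehicle 1 O → Q → O = 14; vehicle 2 O → M → H → L → O = 80; combined 94.

94 blocks — the smallest possible combined total.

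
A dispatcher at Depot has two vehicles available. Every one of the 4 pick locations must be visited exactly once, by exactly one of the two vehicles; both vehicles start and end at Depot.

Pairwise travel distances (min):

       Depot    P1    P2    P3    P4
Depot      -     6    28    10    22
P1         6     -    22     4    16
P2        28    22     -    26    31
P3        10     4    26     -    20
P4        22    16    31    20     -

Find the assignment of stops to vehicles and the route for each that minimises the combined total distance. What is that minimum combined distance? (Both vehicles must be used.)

101 min — the smallest possible combined total.

Try each way of splitting the stops between the two vehicles (each non-empty) and, for each split, find the best tour for each vehicle:
  {P1} + {P2, P3, P4}: 12 + 89 = 101
  {P2} + {P1, P3, P4}: 56 + 52 = 108
  {P1, P2} + {P3, P4}: 56 + 52 = 108
  {P3} + {P1, P2, P4}: 20 + 81 = 101
  {P1, P3} + {P2, P4}: 20 + 81 = 101
  {P2, P3} + {P1, P4}: 64 + 44 = 108
  … (7 splits in total)
Best: vehicle 1 Depot → P1 → Depot = 12; vehicle 2 Depot → P2 → P4 → P3 → Depot = 89; combined 101.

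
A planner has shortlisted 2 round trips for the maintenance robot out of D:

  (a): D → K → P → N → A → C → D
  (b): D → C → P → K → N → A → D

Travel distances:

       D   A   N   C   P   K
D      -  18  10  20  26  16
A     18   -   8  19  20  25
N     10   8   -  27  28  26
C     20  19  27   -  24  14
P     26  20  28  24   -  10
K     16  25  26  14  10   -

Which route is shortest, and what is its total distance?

101 — (a) is the shortest.

(a): 16 + 10 + 28 + 8 + 19 + 20 = 101
(b): 20 + 24 + 10 + 26 + 8 + 18 = 106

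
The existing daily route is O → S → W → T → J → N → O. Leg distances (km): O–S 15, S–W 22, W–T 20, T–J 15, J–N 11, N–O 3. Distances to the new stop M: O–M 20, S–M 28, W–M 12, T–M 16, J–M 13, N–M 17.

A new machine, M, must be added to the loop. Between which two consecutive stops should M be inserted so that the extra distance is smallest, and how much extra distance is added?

Insertion cost between consecutive stops i–j is d(i,M) + d(M,j) − d(i,j):
  between O and S: 20 + 28 − 15 = 33
  between S and W: 28 + 12 − 22 = 18
  between W and T: 12 + 16 − 20 = 8
  between T and J: 16 + 13 − 15 = 14
  between J and N: 13 + 17 − 11 = 19
  between N and O: 17 + 20 − 3 = 34
Cheapest insertion is between W and T, adding 8.
New total = 86 + 8 = 94.

Adding 8 km by placing M on the W–T leg.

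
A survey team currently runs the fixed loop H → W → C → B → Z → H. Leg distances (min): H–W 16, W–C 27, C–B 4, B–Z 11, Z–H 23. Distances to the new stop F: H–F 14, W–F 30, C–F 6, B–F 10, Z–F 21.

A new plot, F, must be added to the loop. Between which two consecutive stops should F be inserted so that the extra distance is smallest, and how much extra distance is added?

Insertion cost between consecutive stops i–j is d(i,F) + d(F,j) − d(i,j):
  between H and W: 14 + 30 − 16 = 28
  between W and C: 30 + 6 − 27 = 9
  between C and B: 6 + 10 − 4 = 12
  between B and Z: 10 + 21 − 11 = 20
  between Z and H: 21 + 14 − 23 = 12
Cheapest insertion is between W and C, adding 9.
New total = 81 + 9 = 90.

+9 min — insert F between W and C.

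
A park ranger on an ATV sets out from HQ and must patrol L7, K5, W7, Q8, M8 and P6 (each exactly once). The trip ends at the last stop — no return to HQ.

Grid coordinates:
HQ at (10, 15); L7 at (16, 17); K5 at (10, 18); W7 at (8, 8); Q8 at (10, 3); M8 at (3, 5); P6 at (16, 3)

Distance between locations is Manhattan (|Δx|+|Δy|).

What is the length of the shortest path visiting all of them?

There are 6! = 720 possible orderings.
HQ → L7 → K5 → W7 → Q8 → M8 → P6: 8+7+12+7+9+15 = 58
HQ → L7 → K5 → W7 → Q8 → P6 → M8: 8+7+12+7+6+15 = 55
HQ → L7 → K5 → W7 → M8 → Q8 → P6: 8+7+12+8+9+6 = 50
HQ → L7 → K5 → W7 → M8 → P6 → Q8: 8+7+12+8+15+6 = 56
HQ → L7 → K5 → W7 → P6 → Q8 → M8: 8+7+12+13+6+9 = 55
HQ → L7 → K5 → W7 → P6 → M8 → Q8: 8+7+12+13+15+9 = 64
HQ → L7 → K5 → Q8 → W7 → M8 → P6: 8+7+15+7+8+15 = 60
HQ → L7 → K5 → Q8 → W7 → P6 → M8: 8+7+15+7+13+15 = 65
… (712 more)
HQ → K5 → L7 → P6 → Q8 → W7 → M8: 3+7+14+6+7+8 = 45  ← best
The minimum is 45.
One shortest path: HQ → K5 → L7 → P6 → Q8 → W7 → M8.

Minimum one-way distance = 45.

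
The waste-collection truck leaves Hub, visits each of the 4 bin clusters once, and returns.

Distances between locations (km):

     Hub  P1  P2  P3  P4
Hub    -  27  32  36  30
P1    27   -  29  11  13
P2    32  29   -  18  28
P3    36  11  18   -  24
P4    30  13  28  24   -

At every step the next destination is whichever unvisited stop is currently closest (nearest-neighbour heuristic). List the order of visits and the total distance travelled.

From Hub: distances to unvisited — P1=27, P4=30, P2=32, P3=36. Nearest is P1 (27).
From P1: distances to unvisited — P3=11, P4=13, P2=29. Nearest is P3 (11).
From P3: distances to unvisited — P2=18, P4=24. Nearest is P2 (18).
From P2: distances to unvisited — P4=28. Nearest is P4 (28).
Return P4→Hub: 30.
Total = 27 + 11 + 18 + 28 + 30 = 114.

Total distance 114 km via the nearest-neighbour route Hub → P1 → P3 → P2 → P4 → Hub.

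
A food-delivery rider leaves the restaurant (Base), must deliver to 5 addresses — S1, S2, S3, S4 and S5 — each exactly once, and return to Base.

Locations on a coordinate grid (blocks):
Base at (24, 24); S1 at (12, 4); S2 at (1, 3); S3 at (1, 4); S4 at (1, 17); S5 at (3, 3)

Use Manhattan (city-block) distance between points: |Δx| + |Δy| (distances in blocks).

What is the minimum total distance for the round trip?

With 5 stops there are 5!/2 = 60 distinct round trips (a route and its reverse cost the same).
Base→S1→S2→S3→S4→S5→Base: 32+12+1+13+16+42 = 116
Base→S1→S2→S3→S5→S4→Base: 32+12+1+3+16+30 = 94
Base→S1→S2→S4→S3→S5→Base: 32+12+14+13+3+42 = 116
Base→S1→S2→S4→S5→S3→Base: 32+12+14+16+3+43 = 120
Base→S1→S2→S5→S3→S4→Base: 32+12+2+3+13+30 = 92
Base→S1→S2→S5→S4→S3→Base: 32+12+2+16+13+43 = 118
Base→S1→S3→S2→S4→S5→Base: 32+11+1+14+16+42 = 116
Base→S1→S3→S2→S5→S4→Base: 32+11+1+2+16+30 = 92
Base→S1→S3→S4→S2→S5→Base: 32+11+13+14+2+42 = 114
Base→S1→S3→S4→S5→S2→Base: 32+11+13+16+2+44 = 118
Base→S1→S3→S5→S2→S4→Base: 32+11+3+2+14+30 = 92
Base→S1→S3→S5→S4→S2→Base: 32+11+3+16+14+44 = 120
Base→S1→S4→S2→S3→S5→Base: 32+24+14+1+3+42 = 116
Base→S1→S4→S2→S5→S3→Base: 32+24+14+2+3+43 = 118
… (46 more)
Base→S1→S5→S2→S3→S4→Base: 32+10+2+1+13+30 = 88  ← best
The minimum is 88.
One optimal route: Base → S1 → S5 → S2 → S3 → S4 → Base (or its reverse).

Shortest round trip = 88 blocks.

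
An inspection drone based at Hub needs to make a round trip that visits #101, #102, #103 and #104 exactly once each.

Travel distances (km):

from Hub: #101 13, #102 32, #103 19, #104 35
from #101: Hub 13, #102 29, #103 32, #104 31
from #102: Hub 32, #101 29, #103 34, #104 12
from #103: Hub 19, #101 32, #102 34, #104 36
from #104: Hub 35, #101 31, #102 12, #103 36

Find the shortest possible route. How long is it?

109 km — the shortest possible round trip.

Hub→#101→#102→#103→#104→Hub: 13+29+34+36+35 = 147
Hub→#101→#102→#104→#103→Hub: 13+29+12+36+19 = 109
Hub→#101→#103→#102→#104→Hub: 13+32+34+12+35 = 126
Hub→#101→#103→#104→#102→Hub: 13+32+36+12+32 = 125
Hub→#101→#104→#102→#103→Hub: 13+31+12+34+19 = 109
Hub→#101→#104→#103→#102→Hub: 13+31+36+34+32 = 146
Hub→#102→#101→#103→#104→Hub: 32+29+32+36+35 = 164
Hub→#102→#101→#104→#103→Hub: 32+29+31+36+19 = 147
Hub→#102→#103→#101→#104→Hub: 32+34+32+31+35 = 164
Hub→#102→#104→#101→#103→Hub: 32+12+31+32+19 = 126
Hub→#103→#101→#102→#104→Hub: 19+32+29+12+35 = 127
Hub→#103→#102→#101→#104→Hub: 19+34+29+31+35 = 148
The minimum is 109.
One optimal route: Hub → #101 → #102 → #104 → #103 → Hub (or its reverse).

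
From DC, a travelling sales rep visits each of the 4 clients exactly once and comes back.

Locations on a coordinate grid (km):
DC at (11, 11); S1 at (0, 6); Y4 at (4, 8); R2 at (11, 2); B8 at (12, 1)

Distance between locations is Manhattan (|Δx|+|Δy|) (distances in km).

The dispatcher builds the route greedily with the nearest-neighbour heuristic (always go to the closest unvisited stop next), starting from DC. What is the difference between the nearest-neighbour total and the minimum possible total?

The nearest-neighbour route is 4 km longer than optimal.

DC: R2=9, Y4=10, B8=11, S1=16 ⇒ R2
R2: B8=2, Y4=13, S1=15 ⇒ B8
B8: Y4=15, S1=17 ⇒ Y4
Y4: S1=6 ⇒ S1
NN route DC → R2 → B8 → Y4 → S1 → DC costs 48.
Optimal: DC → Y4 → S1 → R2 → B8 → DC costs 44 (by enumerating all 12 distinct tours).
Excess = 48 − 44 = 4.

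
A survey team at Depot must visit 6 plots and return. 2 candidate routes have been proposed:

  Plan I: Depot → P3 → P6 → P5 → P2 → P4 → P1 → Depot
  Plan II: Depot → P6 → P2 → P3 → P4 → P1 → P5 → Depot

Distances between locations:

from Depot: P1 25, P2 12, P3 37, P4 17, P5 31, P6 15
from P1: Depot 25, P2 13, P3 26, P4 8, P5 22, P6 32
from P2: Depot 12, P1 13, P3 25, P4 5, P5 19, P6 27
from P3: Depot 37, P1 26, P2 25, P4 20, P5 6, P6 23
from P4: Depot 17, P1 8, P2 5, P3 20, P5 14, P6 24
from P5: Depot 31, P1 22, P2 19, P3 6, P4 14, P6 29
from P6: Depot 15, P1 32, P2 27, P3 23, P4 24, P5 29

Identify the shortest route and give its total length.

Shortest is Plan I, total 146.

Plan I: 37 + 23 + 29 + 19 + 5 + 8 + 25 = 146
Plan II: 15 + 27 + 25 + 20 + 8 + 22 + 31 = 148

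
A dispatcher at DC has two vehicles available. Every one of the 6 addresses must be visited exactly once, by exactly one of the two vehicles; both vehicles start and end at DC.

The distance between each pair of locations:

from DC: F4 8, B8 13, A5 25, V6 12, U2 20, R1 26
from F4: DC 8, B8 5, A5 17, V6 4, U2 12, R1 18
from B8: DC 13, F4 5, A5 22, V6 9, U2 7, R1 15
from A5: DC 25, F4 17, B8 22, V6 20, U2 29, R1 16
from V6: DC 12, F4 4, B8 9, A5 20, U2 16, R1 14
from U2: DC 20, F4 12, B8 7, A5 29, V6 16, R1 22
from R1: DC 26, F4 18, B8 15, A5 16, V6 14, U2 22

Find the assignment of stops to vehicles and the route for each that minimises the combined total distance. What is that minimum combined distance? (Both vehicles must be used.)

Check every non-empty split of the stops between the two vehicles; for each half take its own optimal tour:
  {F4} + {B8, A5, V6, U2, R1}: 16 + 90 = 106
  {B8} + {F4, A5, V6, U2, R1}: 26 + 90 = 116
  {F4, B8} + {A5, V6, U2, R1}: 26 + 90 = 116
  {A5} + {F4, B8, V6, U2, R1}: 50 + 68 = 118
  {F4, A5} + {B8, V6, U2, R1}: 50 + 68 = 118
  {B8, A5} + {F4, V6, U2, R1}: 60 + 68 = 128
  … (31 splits in total)
Best: vehicle 1 DC → F4 → DC = 16; vehicle 2 DC → B8 → U2 → R1 → A5 → V6 → DC = 90; combined 106.

Minimum combined distance: 106.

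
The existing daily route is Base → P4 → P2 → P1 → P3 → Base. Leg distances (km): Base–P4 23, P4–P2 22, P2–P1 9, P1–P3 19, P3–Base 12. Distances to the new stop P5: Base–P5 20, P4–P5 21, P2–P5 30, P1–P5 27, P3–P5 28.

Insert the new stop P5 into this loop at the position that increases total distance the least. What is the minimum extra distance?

Minimum extra distance: 18 km, inserting P5 between Base and P4.

Insertion cost between consecutive stops i–j is d(i,P5) + d(P5,j) − d(i,j):
  between Base and P4: 20 + 21 − 23 = 18
  between P4 and P2: 21 + 30 − 22 = 29
  between P2 and P1: 30 + 27 − 9 = 48
  between P1 and P3: 27 + 28 − 19 = 36
  between P3 and Base: 28 + 20 − 12 = 36
Cheapest insertion is between Base and P4, adding 18.
New total = 85 + 18 = 103.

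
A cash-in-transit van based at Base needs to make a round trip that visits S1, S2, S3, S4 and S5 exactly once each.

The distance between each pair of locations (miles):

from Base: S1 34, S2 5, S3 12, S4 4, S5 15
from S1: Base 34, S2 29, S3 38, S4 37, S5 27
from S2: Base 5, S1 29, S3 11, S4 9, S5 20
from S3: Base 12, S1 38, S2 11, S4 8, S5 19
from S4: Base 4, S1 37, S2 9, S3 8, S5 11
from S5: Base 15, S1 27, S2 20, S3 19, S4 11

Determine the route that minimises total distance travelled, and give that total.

With 5 stops there are 5!/2 = 60 distinct round trips (a route and its reverse cost the same).
Base-S1-S2-S3-S4-S5-Base: 34+29+11+8+11+15 = 108
Base-S1-S2-S3-S5-S4-Base: 34+29+11+19+11+4 = 108
Base-S1-S2-S4-S3-S5-Base: 34+29+9+8+19+15 = 114
Base-S1-S2-S4-S5-S3-Base: 34+29+9+11+19+12 = 114
Base-S1-S2-S5-S3-S4-Base: 34+29+20+19+8+4 = 114
Base-S1-S2-S5-S4-S3-Base: 34+29+20+11+8+12 = 114
Base-S1-S3-S2-S4-S5-Base: 34+38+11+9+11+15 = 118
Base-S1-S3-S2-S5-S4-Base: 34+38+11+20+11+4 = 118
Base-S1-S3-S4-S2-S5-Base: 34+38+8+9+20+15 = 124
Base-S1-S3-S4-S5-S2-Base: 34+38+8+11+20+5 = 116
Base-S1-S3-S5-S2-S4-Base: 34+38+19+20+9+4 = 124
Base-S1-S3-S5-S4-S2-Base: 34+38+19+11+9+5 = 116
Base-S1-S4-S2-S3-S5-Base: 34+37+9+11+19+15 = 125
Base-S1-S4-S2-S5-S3-Base: 34+37+9+20+19+12 = 131
… (46 more)
Base-S2-S1-S5-S3-S4-Base: 5+29+27+19+8+4 = 92  ← best
The minimum is 92.
One optimal route: Base → S2 → S1 → S5 → S3 → S4 → Base (or its reverse).

92 miles — the shortest possible round trip.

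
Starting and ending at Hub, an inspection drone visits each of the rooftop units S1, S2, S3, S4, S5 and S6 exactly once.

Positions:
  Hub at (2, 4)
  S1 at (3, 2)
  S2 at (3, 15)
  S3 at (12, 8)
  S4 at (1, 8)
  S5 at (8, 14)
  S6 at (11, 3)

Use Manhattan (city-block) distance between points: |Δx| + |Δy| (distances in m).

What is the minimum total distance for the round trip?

There are 360 distinct closed tours to check (reversals are equivalent).
Hub - S1 - S2 - S3 - S4 - S5 - S6 - Hub: 3+13+16+11+13+14+10 = 80
Hub - S1 - S2 - S3 - S4 - S6 - S5 - Hub: 3+13+16+11+15+14+16 = 88
Hub - S1 - S2 - S3 - S5 - S4 - S6 - Hub: 3+13+16+10+13+15+10 = 80
Hub - S1 - S2 - S3 - S5 - S6 - S4 - Hub: 3+13+16+10+14+15+5 = 76
Hub - S1 - S2 - S3 - S6 - S4 - S5 - Hub: 3+13+16+6+15+13+16 = 82
Hub - S1 - S2 - S3 - S6 - S5 - S4 - Hub: 3+13+16+6+14+13+5 = 70
Hub - S1 - S2 - S4 - S3 - S5 - S6 - Hub: 3+13+9+11+10+14+10 = 70
Hub - S1 - S2 - S4 - S3 - S6 - S5 - Hub: 3+13+9+11+6+14+16 = 72
… (352 more)
Hub - S1 - S6 - S3 - S5 - S2 - S4 - Hub: 3+9+6+10+6+9+5 = 48  ← best
The minimum is 48.
One optimal route: Hub → S1 → S6 → S3 → S5 → S2 → S4 → Hub (or its reverse).

48 m — the shortest possible round trip.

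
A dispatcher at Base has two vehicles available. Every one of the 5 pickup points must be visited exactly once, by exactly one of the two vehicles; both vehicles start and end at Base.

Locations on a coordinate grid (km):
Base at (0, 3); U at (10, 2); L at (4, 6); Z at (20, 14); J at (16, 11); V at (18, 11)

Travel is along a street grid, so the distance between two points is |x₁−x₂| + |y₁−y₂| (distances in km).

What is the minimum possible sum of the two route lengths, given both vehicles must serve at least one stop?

78 km — the smallest possible combined total.

There are 2^4 − 1 = 15 ways to divide the 5 stops into two non-empty groups. For each, the best each vehicle can do is its own shortest tour through its group:
  {U} + {L, Z, J, V}: 22 + 62 = 84
  {L} + {U, Z, J, V}: 14 + 64 = 78
  {U, L} + {Z, J, V}: 28 + 62 = 90
  {Z} + {U, L, J, V}: 62 + 54 = 116
  {U, Z} + {L, J, V}: 64 + 52 = 116
  {L, Z} + {U, J, V}: 62 + 54 = 116
  … (15 splits in total)
Best: vehicle 1 Base → L → Base = 14; vehicle 2 Base → U → Z → V → J → Base = 64; combined 78.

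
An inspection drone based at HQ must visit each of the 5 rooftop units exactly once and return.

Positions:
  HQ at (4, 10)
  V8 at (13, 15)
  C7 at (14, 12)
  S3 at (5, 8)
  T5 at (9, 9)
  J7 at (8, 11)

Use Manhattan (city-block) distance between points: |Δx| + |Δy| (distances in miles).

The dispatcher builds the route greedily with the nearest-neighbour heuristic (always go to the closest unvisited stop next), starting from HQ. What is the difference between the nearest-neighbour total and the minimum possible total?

HQ: S3=3, J7=5, T5=6, C7=12, V8=14 ⇒ S3
S3: T5=5, J7=6, C7=13, V8=15 ⇒ T5
T5: J7=3, C7=8, V8=10 ⇒ J7
J7: C7=7, V8=9 ⇒ C7
C7: V8=4 ⇒ V8
NN route HQ → S3 → T5 → J7 → C7 → V8 → HQ costs 36.
Optimal: HQ → S3 → T5 → V8 → C7 → J7 → HQ costs 34 (by enumerating all 60 distinct tours).
Excess = 36 − 34 = 2.

2 miles longer than the optimal tour.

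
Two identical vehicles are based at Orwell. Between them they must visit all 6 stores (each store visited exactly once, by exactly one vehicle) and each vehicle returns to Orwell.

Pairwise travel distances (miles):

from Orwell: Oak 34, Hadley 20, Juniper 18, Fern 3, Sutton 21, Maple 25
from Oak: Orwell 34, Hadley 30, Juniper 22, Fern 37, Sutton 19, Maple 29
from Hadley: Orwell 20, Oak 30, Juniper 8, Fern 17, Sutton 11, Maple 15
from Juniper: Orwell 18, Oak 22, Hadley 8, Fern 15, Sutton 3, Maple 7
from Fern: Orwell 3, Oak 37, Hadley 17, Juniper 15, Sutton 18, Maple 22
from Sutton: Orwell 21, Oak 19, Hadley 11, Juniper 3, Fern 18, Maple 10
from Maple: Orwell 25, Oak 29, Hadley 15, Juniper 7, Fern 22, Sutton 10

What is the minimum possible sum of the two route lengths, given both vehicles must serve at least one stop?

Check every non-empty split of the stops between the two vehicles; for each half take its own optimal tour:
  {Oak} + {Hadley, Juniper, Fern, Sutton, Maple}: 68 + 66 = 134
  {Hadley} + {Oak, Juniper, Fern, Sutton, Maple}: 40 + 88 = 128
  {Oak, Hadley} + {Juniper, Fern, Sutton, Maple}: 84 + 56 = 140
  {Juniper} + {Oak, Hadley, Fern, Sutton, Maple}: 36 + 98 = 134
  {Oak, Juniper} + {Hadley, Fern, Sutton, Maple}: 74 + 66 = 140
  {Hadley, Juniper} + {Oak, Fern, Sutton, Maple}: 46 + 88 = 134
  … (31 splits in total)
  {Fern} + {Oak, Hadley, Juniper, Sutton, Maple}: 6 + 98 = 104  ← best
Best: vehicle 1 Orwell → Fern → Orwell = 6; vehicle 2 Orwell → Oak → Sutton → Juniper → Maple → Hadley → Orwell = 98; combined 104.

Minimum combined distance: 104 miles.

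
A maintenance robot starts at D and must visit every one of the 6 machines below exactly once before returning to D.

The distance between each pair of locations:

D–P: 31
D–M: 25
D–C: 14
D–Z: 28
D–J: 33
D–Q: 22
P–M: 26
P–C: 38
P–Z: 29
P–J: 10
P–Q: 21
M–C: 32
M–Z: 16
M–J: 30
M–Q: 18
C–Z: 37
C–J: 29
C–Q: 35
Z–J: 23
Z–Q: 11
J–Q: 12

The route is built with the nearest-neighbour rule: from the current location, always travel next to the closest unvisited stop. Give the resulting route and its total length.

Nearest-neighbour total = 126; route D → C → J → P → Q → Z → M → D.

At D the remaining stops are C 14, Q 22, M 25, Z 28, P 31, J 33; go to C.
At C the remaining stops are J 29, M 32, Q 35, Z 37, P 38; go to J.
At J the remaining stops are P 10, Q 12, Z 23, M 30; go to P.
At P the remaining stops are Q 21, M 26, Z 29; go to Q.
At Q the remaining stops are Z 11, M 18; go to Z.
At Z the remaining stops are M 16; go to M.
Return M→D: 25.
Total = 14 + 29 + 10 + 21 + 11 + 16 + 25 = 126.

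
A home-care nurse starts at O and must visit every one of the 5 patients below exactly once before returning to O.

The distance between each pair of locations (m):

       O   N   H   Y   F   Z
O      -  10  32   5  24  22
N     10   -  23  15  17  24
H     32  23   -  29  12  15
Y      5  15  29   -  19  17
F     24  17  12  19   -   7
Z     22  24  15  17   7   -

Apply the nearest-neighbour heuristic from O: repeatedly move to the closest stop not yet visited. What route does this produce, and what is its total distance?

O → [Y:5 / N:10 / Z:22 / F:24 / H:32] → Y (5)
Y → [N:15 / Z:17 / F:19 / H:29] → N (15)
N → [F:17 / H:23 / Z:24] → F (17)
F → [Z:7 / H:12] → Z (7)
Z → [H:15] → H (15)
Return H→O: 32.
Total = 5 + 15 + 17 + 7 + 15 + 32 = 91.

Nearest-neighbour total = 91 m; route O → Y → N → F → Z → H → O.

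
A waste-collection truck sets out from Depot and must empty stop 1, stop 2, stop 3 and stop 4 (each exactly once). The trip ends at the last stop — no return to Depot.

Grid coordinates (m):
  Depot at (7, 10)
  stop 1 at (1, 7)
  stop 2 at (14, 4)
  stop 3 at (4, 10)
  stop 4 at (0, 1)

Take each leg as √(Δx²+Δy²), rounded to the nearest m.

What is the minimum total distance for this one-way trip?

Shortest open route: 27 m.

There are 4! = 24 possible orderings.
Depot → stop 1 → stop 2 → stop 3 → stop 4: 7+13+12+10 = 42
Depot → stop 1 → stop 2 → stop 4 → stop 3: 7+13+14+10 = 44
Depot → stop 1 → stop 3 → stop 2 → stop 4: 7+4+12+14 = 37
Depot → stop 1 → stop 3 → stop 4 → stop 2: 7+4+10+14 = 35
Depot → stop 1 → stop 4 → stop 2 → stop 3: 7+6+14+12 = 39
Depot → stop 1 → stop 4 → stop 3 → stop 2: 7+6+10+12 = 35
Depot → stop 2 → stop 1 → stop 3 → stop 4: 9+13+4+10 = 36
Depot → stop 2 → stop 1 → stop 4 → stop 3: 9+13+6+10 = 38
Depot → stop 2 → stop 3 → stop 1 → stop 4: 9+12+4+6 = 31
Depot → stop 2 → stop 3 → stop 4 → stop 1: 9+12+10+6 = 37
Depot → stop 2 → stop 4 → stop 1 → stop 3: 9+14+6+4 = 33
Depot → stop 2 → stop 4 → stop 3 → stop 1: 9+14+10+4 = 37
Depot → stop 3 → stop 1 → stop 2 → stop 4: 3+4+13+14 = 34
Depot → stop 3 → stop 1 → stop 4 → stop 2: 3+4+6+14 = 27
… (10 more)
The minimum is 27.
One shortest path: Depot → stop 3 → stop 1 → stop 4 → stop 2.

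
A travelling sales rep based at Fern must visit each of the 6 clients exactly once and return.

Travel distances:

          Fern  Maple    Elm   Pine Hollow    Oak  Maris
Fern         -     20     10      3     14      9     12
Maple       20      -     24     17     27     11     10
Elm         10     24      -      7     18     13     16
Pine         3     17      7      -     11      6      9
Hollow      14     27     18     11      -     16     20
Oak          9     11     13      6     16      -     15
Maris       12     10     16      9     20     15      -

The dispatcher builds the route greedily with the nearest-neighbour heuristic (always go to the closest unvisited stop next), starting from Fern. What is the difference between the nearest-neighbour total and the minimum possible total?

1 longer than the optimal tour.

Fern: Pine=3, Oak=9, Elm=10, Maris=12, Hollow=14, Maple=20 ⇒ Pine
Pine: Oak=6, Elm=7, Maris=9, Hollow=11, Maple=17 ⇒ Oak
Oak: Maple=11, Elm=13, Maris=15, Hollow=16 ⇒ Maple
Maple: Maris=10, Elm=24, Hollow=27 ⇒ Maris
Maris: Elm=16, Hollow=20 ⇒ Elm
Elm: Hollow=18 ⇒ Hollow
NN route Fern → Pine → Oak → Maple → Maris → Elm → Hollow → Fern costs 78.
Optimal: Fern → Elm → Pine → Hollow → Oak → Maple → Maris → Fern costs 77 (by enumerating all 360 distinct tours).
Excess = 78 − 77 = 1.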